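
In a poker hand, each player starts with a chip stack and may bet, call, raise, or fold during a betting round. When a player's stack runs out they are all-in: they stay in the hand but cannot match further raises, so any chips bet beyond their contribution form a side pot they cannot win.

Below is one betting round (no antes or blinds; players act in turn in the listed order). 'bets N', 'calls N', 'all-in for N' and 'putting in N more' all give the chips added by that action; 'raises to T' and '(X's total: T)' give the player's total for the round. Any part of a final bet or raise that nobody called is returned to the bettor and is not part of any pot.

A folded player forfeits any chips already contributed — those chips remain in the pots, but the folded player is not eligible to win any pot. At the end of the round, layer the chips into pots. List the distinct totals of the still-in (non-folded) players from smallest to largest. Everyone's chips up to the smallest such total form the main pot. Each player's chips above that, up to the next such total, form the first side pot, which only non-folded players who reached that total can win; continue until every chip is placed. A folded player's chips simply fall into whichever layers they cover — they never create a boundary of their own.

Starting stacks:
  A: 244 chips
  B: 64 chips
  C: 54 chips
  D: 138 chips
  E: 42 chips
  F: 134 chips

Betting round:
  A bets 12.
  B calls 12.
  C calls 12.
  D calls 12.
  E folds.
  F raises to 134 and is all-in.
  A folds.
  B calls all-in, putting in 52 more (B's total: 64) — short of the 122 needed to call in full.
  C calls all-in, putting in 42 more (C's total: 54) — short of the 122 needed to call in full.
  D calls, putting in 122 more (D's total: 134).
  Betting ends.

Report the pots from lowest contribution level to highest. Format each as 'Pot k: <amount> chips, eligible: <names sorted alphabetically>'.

Contributions: A=12, B=64, C=54, D=134, F=134
Folded: A, E
Pot levels (distinct totals of non-folded players): 54, 64, 134
Layer 1-54: A 12 + B 54 + C 54 + D 54 + F 54 = 228 chips; eligible B, C, D, F
Layer 55-64: 10 each from B, D, F = 10*3 = 30 chips; eligible B, D, F
Layer 65-134: 70 each from D, F = 70*2 = 140 chips; eligible D, F

Pot 1: 228 chips, eligible: B, C, D, F
Pot 2: 30 chips, eligible: B, D, F
Pot 3: 140 chips, eligible: D, F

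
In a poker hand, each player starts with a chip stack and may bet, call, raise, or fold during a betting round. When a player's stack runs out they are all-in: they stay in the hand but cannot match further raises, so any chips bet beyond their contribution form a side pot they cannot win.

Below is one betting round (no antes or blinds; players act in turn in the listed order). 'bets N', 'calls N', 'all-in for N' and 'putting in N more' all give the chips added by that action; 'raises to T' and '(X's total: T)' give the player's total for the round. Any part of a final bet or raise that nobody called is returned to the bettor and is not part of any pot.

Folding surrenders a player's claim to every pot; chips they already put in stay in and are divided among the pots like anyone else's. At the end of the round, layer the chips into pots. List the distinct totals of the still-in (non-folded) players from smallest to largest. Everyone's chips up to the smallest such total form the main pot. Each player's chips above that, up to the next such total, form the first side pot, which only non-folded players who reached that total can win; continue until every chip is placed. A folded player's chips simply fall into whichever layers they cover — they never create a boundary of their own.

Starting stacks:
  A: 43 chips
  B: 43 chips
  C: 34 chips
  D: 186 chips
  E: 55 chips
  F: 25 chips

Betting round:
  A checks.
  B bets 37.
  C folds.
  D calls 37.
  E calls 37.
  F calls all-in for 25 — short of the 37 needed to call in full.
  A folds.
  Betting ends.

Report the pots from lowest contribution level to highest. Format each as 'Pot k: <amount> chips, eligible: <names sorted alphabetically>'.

Contributions: B=37, D=37, E=37, F=25
Folded: A, C
Pot levels (distinct totals of non-folded players): 25, 37
Layer 1-25: 25 each from B, D, E, F = 25*4 = 100 chips; eligible B, D, E, F
Layer 26-37: 12 each from B, D, E = 12*3 = 36 chips; eligible B, D, E

Pot 1: 100 chips, eligible: B, D, E, F
Pot 2: 36 chips, eligible: B, D, E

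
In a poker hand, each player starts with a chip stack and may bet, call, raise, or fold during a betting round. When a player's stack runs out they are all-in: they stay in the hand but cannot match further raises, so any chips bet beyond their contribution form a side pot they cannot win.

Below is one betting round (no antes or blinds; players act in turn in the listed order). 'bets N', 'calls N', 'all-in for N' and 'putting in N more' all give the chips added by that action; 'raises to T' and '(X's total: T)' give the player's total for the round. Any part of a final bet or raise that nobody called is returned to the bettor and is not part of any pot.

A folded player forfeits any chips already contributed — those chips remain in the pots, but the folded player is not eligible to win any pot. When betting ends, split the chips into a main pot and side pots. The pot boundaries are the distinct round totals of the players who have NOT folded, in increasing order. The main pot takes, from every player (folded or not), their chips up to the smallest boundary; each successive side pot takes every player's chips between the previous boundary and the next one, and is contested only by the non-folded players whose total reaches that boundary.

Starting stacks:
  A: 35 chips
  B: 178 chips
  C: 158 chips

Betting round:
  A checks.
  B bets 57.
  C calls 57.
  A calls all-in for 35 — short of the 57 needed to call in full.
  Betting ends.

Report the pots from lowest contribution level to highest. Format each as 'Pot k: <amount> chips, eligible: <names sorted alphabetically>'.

Pot 1: 105 chips, eligible: A, B, C
Pot 2: 44 chips, eligible: B, C

Derivation:
Contributions: A=35, B=57, C=57
Pot levels (distinct totals of non-folded players): 35, 57
Layer 1-35: 35 each from A, B, C = 35*3 = 105 chips; eligible A, B, C
Layer 36-57: 22 each from B, C = 22*2 = 44 chips; eligible B, C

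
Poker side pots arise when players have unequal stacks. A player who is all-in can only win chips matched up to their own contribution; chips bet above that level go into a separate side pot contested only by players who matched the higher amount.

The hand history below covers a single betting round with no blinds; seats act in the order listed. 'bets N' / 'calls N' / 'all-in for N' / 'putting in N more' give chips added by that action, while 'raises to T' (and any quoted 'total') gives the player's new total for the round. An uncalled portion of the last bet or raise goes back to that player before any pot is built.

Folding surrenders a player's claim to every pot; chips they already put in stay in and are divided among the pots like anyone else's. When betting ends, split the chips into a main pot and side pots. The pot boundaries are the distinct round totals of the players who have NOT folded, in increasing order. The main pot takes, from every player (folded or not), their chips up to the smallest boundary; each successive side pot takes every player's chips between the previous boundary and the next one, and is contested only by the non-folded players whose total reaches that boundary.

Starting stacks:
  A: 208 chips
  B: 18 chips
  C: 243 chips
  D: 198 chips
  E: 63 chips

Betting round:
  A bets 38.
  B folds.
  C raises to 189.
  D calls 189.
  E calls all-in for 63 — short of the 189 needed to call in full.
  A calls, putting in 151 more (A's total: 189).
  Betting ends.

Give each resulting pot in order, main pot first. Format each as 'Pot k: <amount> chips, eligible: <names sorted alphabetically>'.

Contributions: A=189, C=189, D=189, E=63
Folded: B
Pot levels (distinct totals of non-folded players): 63, 189
Layer 1-63: 63 each from A, C, D, E = 63*4 = 252 chips; eligible A, C, D, E
Layer 64-189: 126 each from A, C, D = 126*3 = 378 chips; eligible A, C, D

Pot 1: 252 chips, eligible: A, C, D, E
Pot 2: 378 chips, eligible: A, C, D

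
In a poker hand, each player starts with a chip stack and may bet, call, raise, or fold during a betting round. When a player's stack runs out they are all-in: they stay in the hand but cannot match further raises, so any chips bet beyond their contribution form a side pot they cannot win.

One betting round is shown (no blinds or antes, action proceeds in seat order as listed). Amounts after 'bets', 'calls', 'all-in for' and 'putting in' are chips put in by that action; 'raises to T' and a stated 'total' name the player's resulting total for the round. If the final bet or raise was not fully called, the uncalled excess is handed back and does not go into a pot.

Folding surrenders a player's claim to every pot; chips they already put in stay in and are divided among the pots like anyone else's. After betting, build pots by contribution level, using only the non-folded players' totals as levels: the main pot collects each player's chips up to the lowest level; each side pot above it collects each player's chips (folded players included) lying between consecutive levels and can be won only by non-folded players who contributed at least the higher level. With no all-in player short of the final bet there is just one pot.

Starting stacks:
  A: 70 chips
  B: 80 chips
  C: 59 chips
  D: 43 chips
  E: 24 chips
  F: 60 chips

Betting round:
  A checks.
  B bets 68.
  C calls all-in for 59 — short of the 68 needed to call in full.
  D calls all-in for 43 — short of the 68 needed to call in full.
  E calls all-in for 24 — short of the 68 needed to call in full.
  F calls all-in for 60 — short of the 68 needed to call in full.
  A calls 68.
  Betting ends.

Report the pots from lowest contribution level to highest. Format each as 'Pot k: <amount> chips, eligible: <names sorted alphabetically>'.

Contributions: A=68, B=68, C=59, D=43, E=24, F=60
Pot levels (distinct totals of non-folded players): 24, 43, 59, 60, 68
Layer 1-24: 24 each from A, B, C, D, E, F = 24*6 = 144 chips; eligible A, B, C, D, E, F
Layer 25-43: 19 each from A, B, C, D, F = 19*5 = 95 chips; eligible A, B, C, D, F
Layer 44-59: 16 each from A, B, C, F = 16*4 = 64 chips; eligible A, B, C, F
Layer 60-60: 1 each from A, B, F = 1*3 = 3 chips; eligible A, B, F
Layer 61-68: 8 each from A, B = 8*2 = 16 chips; eligible A, B

Pot 1: 144 chips, eligible: A, B, C, D, E, F
Pot 2: 95 chips, eligible: A, B, C, D, F
Pot 3: 64 chips, eligible: A, B, C, F
Pot 4: 3 chips, eligible: A, B, F
Pot 5: 16 chips, eligible: A, B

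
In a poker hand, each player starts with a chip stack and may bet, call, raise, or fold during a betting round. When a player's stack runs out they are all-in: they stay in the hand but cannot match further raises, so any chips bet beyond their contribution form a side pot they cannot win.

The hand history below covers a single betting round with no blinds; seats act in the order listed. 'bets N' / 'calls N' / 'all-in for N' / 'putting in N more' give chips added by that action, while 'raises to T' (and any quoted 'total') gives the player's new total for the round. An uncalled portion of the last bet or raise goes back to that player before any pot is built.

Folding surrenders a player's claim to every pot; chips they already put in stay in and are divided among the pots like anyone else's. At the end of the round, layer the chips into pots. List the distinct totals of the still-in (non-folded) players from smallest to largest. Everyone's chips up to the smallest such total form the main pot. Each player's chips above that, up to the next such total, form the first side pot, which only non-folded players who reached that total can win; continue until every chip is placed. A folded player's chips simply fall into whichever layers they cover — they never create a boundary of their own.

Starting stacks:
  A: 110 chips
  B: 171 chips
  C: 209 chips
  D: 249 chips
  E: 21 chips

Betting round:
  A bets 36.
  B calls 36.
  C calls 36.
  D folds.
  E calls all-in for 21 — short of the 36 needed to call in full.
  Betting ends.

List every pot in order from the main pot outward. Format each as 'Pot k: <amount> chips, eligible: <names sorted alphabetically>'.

Pot 1: 84 chips, eligible: A, B, C, E
Pot 2: 45 chips, eligible: A, B, C

Derivation:
Contributions: A=36, B=36, C=36, E=21
Folded: D
Pot levels (distinct totals of non-folded players): 21, 36
Layer 1-21: 21 each from A, B, C, E = 21*4 = 84 chips; eligible A, B, C, E
Layer 22-36: 15 each from A, B, C = 15*3 = 45 chips; eligible A, B, C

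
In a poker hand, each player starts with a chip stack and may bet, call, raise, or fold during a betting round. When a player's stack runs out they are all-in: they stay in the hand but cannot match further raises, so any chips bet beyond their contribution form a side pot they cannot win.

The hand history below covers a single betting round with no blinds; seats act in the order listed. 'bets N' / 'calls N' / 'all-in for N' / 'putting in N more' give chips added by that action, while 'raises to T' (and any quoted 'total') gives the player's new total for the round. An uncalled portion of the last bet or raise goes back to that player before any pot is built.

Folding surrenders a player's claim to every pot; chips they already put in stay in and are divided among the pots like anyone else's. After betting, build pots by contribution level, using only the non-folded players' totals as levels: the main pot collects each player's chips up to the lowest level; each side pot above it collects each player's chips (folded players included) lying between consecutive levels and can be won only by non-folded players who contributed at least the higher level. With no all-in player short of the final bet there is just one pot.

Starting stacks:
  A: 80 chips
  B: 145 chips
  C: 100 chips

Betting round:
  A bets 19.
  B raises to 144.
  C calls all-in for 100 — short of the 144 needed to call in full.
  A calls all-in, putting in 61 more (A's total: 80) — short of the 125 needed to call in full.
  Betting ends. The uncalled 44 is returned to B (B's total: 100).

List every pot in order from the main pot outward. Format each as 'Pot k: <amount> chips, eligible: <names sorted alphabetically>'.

Pot 1: 240 chips, eligible: A, B, C
Pot 2: 40 chips, eligible: B, C

Derivation:
Contributions (after 44 returned to B): A=80, B=100, C=100
Pot levels (distinct totals of non-folded players): 80, 100
Layer 1-80: 80 each from A, B, C = 80*3 = 240 chips; eligible A, B, C
Layer 81-100: 20 each from B, C = 20*2 = 40 chips; eligible B, C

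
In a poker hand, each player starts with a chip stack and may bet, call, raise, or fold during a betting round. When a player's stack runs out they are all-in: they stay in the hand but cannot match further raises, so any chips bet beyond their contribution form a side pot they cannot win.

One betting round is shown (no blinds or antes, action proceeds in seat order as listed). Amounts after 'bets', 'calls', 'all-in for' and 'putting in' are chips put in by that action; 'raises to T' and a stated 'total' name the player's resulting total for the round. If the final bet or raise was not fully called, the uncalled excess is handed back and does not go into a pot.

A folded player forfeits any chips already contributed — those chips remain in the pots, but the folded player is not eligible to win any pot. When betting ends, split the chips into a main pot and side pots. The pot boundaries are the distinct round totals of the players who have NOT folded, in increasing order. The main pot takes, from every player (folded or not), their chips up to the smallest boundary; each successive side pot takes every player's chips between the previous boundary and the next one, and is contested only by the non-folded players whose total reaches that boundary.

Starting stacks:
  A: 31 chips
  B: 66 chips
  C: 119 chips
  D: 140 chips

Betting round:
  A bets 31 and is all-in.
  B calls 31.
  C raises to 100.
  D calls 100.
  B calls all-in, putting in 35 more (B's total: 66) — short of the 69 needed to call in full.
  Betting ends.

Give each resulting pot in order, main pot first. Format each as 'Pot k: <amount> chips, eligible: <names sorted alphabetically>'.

Contributions: A=31, B=66, C=100, D=100
Pot levels (distinct totals of non-folded players): 31, 66, 100
Layer 1-31: 31 each from A, B, C, D = 31*4 = 124 chips; eligible A, B, C, D
Layer 32-66: 35 each from B, C, D = 35*3 = 105 chips; eligible B, C, D
Layer 67-100: 34 each from C, D = 34*2 = 68 chips; eligible C, D

Pot 1: 124 chips, eligible: A, B, C, D
Pot 2: 105 chips, eligible: B, C, D
Pot 3: 68 chips, eligible: C, D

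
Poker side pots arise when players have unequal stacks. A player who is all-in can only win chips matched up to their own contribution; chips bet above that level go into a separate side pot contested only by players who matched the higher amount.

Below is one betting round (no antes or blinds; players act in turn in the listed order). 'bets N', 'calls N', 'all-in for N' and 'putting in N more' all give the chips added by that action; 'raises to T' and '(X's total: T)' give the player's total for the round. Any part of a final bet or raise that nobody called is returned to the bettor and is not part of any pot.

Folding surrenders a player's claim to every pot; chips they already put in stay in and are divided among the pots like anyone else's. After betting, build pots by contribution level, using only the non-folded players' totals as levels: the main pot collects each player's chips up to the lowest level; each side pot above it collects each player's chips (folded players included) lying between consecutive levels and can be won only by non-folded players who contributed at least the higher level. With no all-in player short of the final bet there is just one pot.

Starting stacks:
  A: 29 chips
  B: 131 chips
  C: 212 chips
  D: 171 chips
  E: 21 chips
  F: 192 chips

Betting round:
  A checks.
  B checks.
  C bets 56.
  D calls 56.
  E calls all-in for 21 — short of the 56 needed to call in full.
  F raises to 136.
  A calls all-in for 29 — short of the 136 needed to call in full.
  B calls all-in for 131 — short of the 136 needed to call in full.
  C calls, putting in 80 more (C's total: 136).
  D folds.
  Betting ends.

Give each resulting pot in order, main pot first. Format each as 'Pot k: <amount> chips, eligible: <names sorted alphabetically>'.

Pot 1: 126 chips, eligible: A, B, C, E, F
Pot 2: 40 chips, eligible: A, B, C, F
Pot 3: 333 chips, eligible: B, C, F
Pot 4: 10 chips, eligible: C, F

Derivation:
Contributions: A=29, B=131, C=136, D=56, E=21, F=136
Folded: D
Pot levels (distinct totals of non-folded players): 21, 29, 131, 136
Layer 1-21: 21 each from A, B, C, D, E, F = 21*6 = 126 chips; eligible A, B, C, E, F
Layer 22-29: 8 each from A, B, C, D, F = 8*5 = 40 chips; eligible A, B, C, F
Layer 30-131: B 102 + C 102 + D 27 + F 102 = 333 chips; eligible B, C, F
Layer 132-136: 5 each from C, F = 5*2 = 10 chips; eligible C, F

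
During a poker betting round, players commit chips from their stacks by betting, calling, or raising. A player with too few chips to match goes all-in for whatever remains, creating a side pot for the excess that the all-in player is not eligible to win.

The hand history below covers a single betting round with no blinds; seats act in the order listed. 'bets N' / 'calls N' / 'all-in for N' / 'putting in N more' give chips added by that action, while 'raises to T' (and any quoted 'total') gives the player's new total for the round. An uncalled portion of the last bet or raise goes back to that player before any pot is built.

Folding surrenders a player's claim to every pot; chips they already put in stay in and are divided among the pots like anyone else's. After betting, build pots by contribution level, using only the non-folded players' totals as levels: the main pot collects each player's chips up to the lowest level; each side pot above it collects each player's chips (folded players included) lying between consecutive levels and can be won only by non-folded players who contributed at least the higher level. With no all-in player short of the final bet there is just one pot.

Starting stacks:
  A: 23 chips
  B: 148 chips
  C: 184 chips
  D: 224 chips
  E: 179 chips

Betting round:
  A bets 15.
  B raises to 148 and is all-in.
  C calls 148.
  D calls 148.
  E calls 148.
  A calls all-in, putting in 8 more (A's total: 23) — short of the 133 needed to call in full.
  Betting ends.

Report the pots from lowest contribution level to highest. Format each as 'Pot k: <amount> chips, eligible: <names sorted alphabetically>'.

Pot 1: 115 chips, eligible: A, B, C, D, E
Pot 2: 500 chips, eligible: B, C, D, E

Derivation:
Contributions: A=23, B=148, C=148, D=148, E=148
Pot levels (distinct totals of non-folded players): 23, 148
Layer 1-23: 23 each from A, B, C, D, E = 23*5 = 115 chips; eligible A, B, C, D, E
Layer 24-148: 125 each from B, C, D, E = 125*4 = 500 chips; eligible B, C, D, E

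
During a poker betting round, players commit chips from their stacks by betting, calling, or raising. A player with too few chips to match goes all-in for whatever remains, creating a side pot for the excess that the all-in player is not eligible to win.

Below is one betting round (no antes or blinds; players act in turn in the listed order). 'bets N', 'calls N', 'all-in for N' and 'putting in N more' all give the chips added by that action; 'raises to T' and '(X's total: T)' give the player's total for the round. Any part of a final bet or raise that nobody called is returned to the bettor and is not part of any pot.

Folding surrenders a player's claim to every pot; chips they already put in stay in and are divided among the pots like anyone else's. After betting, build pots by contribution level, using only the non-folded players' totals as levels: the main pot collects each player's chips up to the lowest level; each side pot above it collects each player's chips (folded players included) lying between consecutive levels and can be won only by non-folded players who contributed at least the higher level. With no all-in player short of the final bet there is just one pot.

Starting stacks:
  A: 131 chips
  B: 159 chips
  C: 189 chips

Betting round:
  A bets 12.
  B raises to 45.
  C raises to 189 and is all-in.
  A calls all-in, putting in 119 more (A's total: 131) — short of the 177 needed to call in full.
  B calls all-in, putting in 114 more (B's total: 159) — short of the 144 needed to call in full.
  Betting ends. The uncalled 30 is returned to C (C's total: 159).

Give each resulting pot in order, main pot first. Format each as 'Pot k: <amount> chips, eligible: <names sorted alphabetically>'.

Pot 1: 393 chips, eligible: A, B, C
Pot 2: 56 chips, eligible: B, C

Derivation:
Contributions (after 30 returned to C): A=131, B=159, C=159
Pot levels (distinct totals of non-folded players): 131, 159
Layer 1-131: 131 each from A, B, C = 131*3 = 393 chips; eligible A, B, C
Layer 132-159: 28 each from B, C = 28*2 = 56 chips; eligible B, C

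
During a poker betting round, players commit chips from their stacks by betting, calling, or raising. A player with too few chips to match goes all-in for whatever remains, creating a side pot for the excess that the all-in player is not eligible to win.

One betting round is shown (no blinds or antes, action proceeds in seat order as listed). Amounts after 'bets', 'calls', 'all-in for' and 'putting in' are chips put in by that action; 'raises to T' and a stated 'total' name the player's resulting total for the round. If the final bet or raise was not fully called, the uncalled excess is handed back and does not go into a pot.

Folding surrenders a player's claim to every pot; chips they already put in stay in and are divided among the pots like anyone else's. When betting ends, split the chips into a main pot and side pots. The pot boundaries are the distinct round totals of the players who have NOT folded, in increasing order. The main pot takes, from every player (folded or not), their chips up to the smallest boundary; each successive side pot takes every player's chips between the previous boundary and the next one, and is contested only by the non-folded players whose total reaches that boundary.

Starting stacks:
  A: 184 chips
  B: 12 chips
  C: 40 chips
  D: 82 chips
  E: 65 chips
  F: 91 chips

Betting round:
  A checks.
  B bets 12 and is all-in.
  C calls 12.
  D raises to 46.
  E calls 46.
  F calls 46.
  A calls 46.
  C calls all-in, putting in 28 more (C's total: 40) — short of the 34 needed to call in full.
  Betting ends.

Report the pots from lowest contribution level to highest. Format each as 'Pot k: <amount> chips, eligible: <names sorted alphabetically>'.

Contributions: A=46, B=12, C=40, D=46, E=46, F=46
Pot levels (distinct totals of non-folded players): 12, 40, 46
Layer 1-12: 12 each from A, B, C, D, E, F = 12*6 = 72 chips; eligible A, B, C, D, E, F
Layer 13-40: 28 each from A, C, D, E, F = 28*5 = 140 chips; eligible A, C, D, E, F
Layer 41-46: 6 each from A, D, E, F = 6*4 = 24 chips; eligible A, D, E, F

Pot 1: 72 chips, eligible: A, B, C, D, E, F
Pot 2: 140 chips, eligible: A, C, D, E, F
Pot 3: 24 chips, eligible: A, D, E, F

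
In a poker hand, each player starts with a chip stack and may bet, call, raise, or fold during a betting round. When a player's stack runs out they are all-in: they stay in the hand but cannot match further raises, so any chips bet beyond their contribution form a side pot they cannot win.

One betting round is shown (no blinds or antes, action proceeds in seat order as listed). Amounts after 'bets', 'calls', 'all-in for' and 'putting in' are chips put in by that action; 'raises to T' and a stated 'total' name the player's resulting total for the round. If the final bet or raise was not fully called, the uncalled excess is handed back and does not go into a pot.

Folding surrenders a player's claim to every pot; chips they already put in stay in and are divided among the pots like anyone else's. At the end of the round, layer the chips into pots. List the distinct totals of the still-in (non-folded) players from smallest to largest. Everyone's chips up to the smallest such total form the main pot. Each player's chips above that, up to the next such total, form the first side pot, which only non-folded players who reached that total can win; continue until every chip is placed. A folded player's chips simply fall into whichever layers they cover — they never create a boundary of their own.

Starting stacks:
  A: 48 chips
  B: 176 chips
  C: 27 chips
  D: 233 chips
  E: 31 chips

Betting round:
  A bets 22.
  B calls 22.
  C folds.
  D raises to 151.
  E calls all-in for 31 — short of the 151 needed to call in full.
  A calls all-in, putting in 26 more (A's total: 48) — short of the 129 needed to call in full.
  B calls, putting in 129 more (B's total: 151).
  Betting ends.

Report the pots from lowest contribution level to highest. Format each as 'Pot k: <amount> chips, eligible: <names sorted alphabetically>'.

Contributions: A=48, B=151, D=151, E=31
Folded: C
Pot levels (distinct totals of non-folded players): 31, 48, 151
Layer 1-31: 31 each from A, B, D, E = 31*4 = 124 chips; eligible A, B, D, E
Layer 32-48: 17 each from A, B, D = 17*3 = 51 chips; eligible A, B, D
Layer 49-151: 103 each from B, D = 103*2 = 206 chips; eligible B, D

Pot 1: 124 chips, eligible: A, B, D, E
Pot 2: 51 chips, eligible: A, B, D
Pot 3: 206 chips, eligible: B, D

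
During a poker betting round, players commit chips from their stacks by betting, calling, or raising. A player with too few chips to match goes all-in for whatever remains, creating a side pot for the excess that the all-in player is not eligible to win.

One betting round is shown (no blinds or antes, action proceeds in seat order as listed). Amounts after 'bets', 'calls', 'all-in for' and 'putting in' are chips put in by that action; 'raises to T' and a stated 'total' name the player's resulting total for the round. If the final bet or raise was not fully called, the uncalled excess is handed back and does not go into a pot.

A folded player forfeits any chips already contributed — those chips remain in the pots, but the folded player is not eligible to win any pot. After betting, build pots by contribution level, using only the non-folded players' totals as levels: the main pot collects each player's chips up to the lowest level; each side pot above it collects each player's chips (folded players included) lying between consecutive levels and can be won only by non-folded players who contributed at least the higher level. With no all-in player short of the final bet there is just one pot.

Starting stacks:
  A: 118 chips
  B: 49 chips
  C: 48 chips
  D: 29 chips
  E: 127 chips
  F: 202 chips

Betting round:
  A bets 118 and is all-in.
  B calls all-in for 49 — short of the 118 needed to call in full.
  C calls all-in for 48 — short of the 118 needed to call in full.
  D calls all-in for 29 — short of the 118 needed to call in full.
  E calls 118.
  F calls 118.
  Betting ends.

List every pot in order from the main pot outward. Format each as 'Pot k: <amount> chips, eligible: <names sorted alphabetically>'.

Contributions: A=118, B=49, C=48, D=29, E=118, F=118
Pot levels (distinct totals of non-folded players): 29, 48, 49, 118
Layer 1-29: 29 each from A, B, C, D, E, F = 29*6 = 174 chips; eligible A, B, C, D, E, F
Layer 30-48: 19 each from A, B, C, E, F = 19*5 = 95 chips; eligible A, B, C, E, F
Layer 49-49: 1 each from A, B, E, F = 1*4 = 4 chips; eligible A, B, E, F
Layer 50-118: 69 each from A, E, F = 69*3 = 207 chips; eligible A, E, F

Pot 1: 174 chips, eligible: A, B, C, D, E, F
Pot 2: 95 chips, eligible: A, B, C, E, F
Pot 3: 4 chips, eligible: A, B, E, F
Pot 4: 207 chips, eligible: A, E, F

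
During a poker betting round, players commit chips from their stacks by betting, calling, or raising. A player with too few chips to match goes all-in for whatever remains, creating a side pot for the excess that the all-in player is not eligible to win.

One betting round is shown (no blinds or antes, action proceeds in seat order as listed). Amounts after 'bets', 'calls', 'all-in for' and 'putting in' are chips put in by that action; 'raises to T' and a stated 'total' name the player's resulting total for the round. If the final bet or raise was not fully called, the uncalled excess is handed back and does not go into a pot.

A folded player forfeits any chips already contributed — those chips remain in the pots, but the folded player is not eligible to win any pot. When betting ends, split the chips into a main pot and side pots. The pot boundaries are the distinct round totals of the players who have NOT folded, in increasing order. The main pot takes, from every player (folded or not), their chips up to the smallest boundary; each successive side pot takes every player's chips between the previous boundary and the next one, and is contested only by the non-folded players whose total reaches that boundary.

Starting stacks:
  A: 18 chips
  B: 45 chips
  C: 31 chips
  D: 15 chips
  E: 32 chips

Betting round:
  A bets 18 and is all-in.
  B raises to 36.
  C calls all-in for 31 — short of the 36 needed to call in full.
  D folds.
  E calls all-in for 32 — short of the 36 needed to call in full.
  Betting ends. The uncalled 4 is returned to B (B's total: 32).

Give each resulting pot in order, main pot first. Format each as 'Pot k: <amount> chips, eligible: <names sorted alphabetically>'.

Contributions (after 4 returned to B): A=18, B=32, C=31, E=32
Folded: D
Pot levels (distinct totals of non-folded players): 18, 31, 32
Layer 1-18: 18 each from A, B, C, E = 18*4 = 72 chips; eligible A, B, C, E
Layer 19-31: 13 each from B, C, E = 13*3 = 39 chips; eligible B, C, E
Layer 32-32: 1 each from B, E = 1*2 = 2 chips; eligible B, E

Pot 1: 72 chips, eligible: A, B, C, E
Pot 2: 39 chips, eligible: B, C, E
Pot 3: 2 chips, eligible: B, E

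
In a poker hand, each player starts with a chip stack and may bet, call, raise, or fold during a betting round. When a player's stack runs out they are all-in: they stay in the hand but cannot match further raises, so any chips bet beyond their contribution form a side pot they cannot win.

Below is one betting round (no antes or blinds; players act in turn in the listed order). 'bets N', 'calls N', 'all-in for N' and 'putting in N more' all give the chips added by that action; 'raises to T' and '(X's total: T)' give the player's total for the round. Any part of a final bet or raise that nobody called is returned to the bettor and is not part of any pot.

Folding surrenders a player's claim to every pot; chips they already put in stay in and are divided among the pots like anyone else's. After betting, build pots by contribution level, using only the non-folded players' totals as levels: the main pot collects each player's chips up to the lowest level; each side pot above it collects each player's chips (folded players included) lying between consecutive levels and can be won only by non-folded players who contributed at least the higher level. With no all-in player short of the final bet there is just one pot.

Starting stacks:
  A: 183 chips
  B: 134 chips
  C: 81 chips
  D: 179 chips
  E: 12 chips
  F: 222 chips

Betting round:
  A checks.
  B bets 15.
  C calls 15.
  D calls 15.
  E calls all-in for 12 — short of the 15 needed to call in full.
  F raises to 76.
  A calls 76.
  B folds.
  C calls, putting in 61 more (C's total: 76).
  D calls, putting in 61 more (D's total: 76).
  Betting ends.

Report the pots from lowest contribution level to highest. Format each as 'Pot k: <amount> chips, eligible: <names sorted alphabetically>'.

Contributions: A=76, B=15, C=76, D=76, E=12, F=76
Folded: B
Pot levels (distinct totals of non-folded players): 12, 76
Layer 1-12: 12 each from A, B, C, D, E, F = 12*6 = 72 chips; eligible A, C, D, E, F
Layer 13-76: A 64 + B 3 + C 64 + D 64 + F 64 = 259 chips; eligible A, C, D, F

Pot 1: 72 chips, eligible: A, C, D, E, F
Pot 2: 259 chips, eligible: A, C, D, F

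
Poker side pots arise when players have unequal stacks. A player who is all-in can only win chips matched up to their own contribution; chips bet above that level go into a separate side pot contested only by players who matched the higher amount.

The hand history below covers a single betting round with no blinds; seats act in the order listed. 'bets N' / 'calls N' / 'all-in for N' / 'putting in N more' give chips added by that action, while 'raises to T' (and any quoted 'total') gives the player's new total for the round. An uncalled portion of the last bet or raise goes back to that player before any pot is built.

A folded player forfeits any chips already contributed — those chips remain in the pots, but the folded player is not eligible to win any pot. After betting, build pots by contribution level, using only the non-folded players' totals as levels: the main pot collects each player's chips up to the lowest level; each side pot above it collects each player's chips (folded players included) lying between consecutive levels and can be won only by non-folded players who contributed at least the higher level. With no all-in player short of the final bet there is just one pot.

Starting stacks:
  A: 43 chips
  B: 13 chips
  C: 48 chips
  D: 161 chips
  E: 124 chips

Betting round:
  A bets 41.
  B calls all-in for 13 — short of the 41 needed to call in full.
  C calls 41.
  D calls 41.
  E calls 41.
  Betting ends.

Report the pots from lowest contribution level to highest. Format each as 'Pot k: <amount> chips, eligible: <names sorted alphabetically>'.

Pot 1: 65 chips, eligible: A, B, C, D, E
Pot 2: 112 chips, eligible: A, C, D, E

Derivation:
Contributions: A=41, B=13, C=41, D=41, E=41
Pot levels (distinct totals of non-folded players): 13, 41
Layer 1-13: 13 each from A, B, C, D, E = 13*5 = 65 chips; eligible A, B, C, D, E
Layer 14-41: 28 each from A, C, D, E = 28*4 = 112 chips; eligible A, C, D, E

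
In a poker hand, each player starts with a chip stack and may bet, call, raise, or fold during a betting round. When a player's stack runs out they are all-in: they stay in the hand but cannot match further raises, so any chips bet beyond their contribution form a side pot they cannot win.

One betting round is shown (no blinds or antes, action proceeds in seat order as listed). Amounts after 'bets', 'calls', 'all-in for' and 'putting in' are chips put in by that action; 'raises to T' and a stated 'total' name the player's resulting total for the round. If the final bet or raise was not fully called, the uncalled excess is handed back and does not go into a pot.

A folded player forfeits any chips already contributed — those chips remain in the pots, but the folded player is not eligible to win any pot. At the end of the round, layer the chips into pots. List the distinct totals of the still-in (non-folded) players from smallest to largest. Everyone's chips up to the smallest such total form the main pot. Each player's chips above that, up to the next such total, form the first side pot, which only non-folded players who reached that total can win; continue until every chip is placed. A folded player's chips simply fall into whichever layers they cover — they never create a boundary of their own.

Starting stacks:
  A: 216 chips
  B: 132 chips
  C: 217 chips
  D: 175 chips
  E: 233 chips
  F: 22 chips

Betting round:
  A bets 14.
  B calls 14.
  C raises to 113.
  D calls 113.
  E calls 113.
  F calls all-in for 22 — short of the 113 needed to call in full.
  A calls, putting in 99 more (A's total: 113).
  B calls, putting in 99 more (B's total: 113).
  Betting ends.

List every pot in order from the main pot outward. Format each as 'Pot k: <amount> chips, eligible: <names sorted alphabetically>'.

Pot 1: 132 chips, eligible: A, B, C, D, E, F
Pot 2: 455 chips, eligible: A, B, C, D, E

Derivation:
Contributions: A=113, B=113, C=113, D=113, E=113, F=22
Pot levels (distinct totals of non-folded players): 22, 113
Layer 1-22: 22 each from A, B, C, D, E, F = 22*6 = 132 chips; eligible A, B, C, D, E, F
Layer 23-113: 91 each from A, B, C, D, E = 91*5 = 455 chips; eligible A, B, C, D, E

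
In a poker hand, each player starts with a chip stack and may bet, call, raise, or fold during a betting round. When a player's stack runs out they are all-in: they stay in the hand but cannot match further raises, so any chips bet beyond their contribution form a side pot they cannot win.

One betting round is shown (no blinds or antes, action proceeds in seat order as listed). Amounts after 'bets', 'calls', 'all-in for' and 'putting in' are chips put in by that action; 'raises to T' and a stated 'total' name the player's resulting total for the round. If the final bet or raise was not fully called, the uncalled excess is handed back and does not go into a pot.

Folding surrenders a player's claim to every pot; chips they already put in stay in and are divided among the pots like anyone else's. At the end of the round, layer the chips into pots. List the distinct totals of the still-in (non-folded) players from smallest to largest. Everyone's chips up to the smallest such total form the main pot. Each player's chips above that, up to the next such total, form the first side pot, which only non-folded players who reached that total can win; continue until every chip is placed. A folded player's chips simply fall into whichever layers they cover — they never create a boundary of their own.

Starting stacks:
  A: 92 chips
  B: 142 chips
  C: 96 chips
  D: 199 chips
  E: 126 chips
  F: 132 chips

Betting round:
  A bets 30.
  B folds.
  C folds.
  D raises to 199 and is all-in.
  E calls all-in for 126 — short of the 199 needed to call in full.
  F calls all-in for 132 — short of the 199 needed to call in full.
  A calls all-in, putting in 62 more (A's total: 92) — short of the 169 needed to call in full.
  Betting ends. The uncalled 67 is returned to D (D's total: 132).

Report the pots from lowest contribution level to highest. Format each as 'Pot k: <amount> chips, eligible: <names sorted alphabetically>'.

Contributions (after 67 returned to D): A=92, D=132, E=126, F=132
Folded: B, C
Pot levels (distinct totals of non-folded players): 92, 126, 132
Layer 1-92: 92 each from A, D, E, F = 92*4 = 368 chips; eligible A, D, E, F
Layer 93-126: 34 each from D, E, F = 34*3 = 102 chips; eligible D, E, F
Layer 127-132: 6 each from D, F = 6*2 = 12 chips; eligible D, F

Pot 1: 368 chips, eligible: A, D, E, F
Pot 2: 102 chips, eligible: D, E, F
Pot 3: 12 chips, eligible: D, F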